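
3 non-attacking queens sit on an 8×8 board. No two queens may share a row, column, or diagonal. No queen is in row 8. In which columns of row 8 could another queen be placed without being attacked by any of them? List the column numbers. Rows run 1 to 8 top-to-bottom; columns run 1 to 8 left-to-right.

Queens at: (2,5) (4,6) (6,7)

columns 1, 3, 4, 8

(2,5) attacks row 8 at column 5.
(4,6) attacks row 8 at column 6 and diagonals 2.
(6,7) attacks row 8 at column 7 and diagonals 5.
Attacked columns: {2, 5, 6, 7}. Safe: {1, 3, 4, 8}.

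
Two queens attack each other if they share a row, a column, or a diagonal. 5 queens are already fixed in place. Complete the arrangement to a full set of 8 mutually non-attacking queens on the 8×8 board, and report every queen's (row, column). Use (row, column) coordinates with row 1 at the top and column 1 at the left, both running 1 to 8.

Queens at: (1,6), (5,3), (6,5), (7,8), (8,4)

(1,6) (2,2) (3,7) (4,1) (5,3) (6,5) (7,8) (8,4)

Row 2: attacked by (1,6)→{5,6,7}; (5,3)→{3,6}; (6,5)→{1,5}; (7,8)→{3,8}; (8,4)→{4}. Safe: 2. Place at column 2.
Row 3: attacked by (1,6)→{4,6,8}; (2,2)→{1,2,3}; (5,3)→{1,3,5}; (6,5)→{2,5,8}; (7,8)→{4,8}; (8,4)→{4}. Safe: 7. Place at column 7.
Row 4: attacked by (1,6)→{3,6}; (2,2)→{2,4}; (3,7)→{6,7,8}; (5,3)→{2,3,4}; (6,5)→{3,5,7}; (7,8)→{5,8}; (8,4)→{4,8}. Safe: 1. Place at column 1.
Columns [6, 2, 7, 1, 3, 5, 8, 4], r−c [-5, 0, -4, 3, 2, 1, -1, 4], r+c [7, 4, 10, 5, 8, 11, 15, 12] are all distinct, so no two queens attack.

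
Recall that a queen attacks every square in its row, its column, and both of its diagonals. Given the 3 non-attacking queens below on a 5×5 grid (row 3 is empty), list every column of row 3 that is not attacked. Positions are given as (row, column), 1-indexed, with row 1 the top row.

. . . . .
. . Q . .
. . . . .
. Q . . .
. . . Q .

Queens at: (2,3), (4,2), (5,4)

columns 5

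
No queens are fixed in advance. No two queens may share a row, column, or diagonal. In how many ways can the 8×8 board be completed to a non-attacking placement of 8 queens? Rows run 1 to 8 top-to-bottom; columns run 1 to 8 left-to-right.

92

Branch on row 1: col 1 → 4; col 2 → 8; col 3 → 16; col 4 → 18; col 5 → 18; col 6 → 16; col 7 → 8; col 8 → 4.
Sum: 4 + 8 + 16 + 18 + 18 + 16 + 8 + 4 = 92.
(This is the classic 8-queens count.)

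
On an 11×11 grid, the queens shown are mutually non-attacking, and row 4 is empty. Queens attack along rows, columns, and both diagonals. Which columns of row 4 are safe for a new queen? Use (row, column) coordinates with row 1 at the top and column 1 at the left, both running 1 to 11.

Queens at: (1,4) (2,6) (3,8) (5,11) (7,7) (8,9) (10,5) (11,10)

columns 2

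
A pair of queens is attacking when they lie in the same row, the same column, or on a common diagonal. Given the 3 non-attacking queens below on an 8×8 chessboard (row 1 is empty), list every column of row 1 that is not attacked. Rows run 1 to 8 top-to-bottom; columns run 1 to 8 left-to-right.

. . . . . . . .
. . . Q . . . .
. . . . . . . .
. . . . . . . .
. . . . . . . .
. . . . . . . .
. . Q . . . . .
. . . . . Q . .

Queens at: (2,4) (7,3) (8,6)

(2,4) attacks row 1 at column 4 and diagonals 3, 5.
(7,3) attacks row 1 at column 3.
(8,6) attacks row 1 at column 6.
Attacked columns: {3, 4, 5, 6}. Safe: {1, 2, 7, 8}.

columns 1, 2, 7, 8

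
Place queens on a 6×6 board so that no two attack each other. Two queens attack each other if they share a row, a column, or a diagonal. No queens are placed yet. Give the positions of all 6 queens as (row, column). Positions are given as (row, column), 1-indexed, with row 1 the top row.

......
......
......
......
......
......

Row 1: Safe: 1, 2, 3, 4, 5, 6. Place at column 4.
Row 2: attacked by (1,4)→{3,4,5}. Safe: 1, 2, 6. Place at column 1.
Row 3: attacked by (1,4)→{2,4,6}; (2,1)→{1,2}. Safe: 3, 5. Place at column 5.
Row 4: attacked by (1,4)→{1,4}; (2,1)→{1,3}; (3,5)→{4,5,6}. Safe: 2. Place at column 2.
Row 5: attacked by (1,4)→{4}; (2,1)→{1,4}; (3,5)→{3,5}; (4,2)→{1,2,3}. Safe: 6. Place at column 6.
Row 6: attacked by (1,4)→{4}; (2,1)→{1,5}; (3,5)→{2,5}; (4,2)→{2,4}; (5,6)→{5,6}. Safe: 3. Place at column 3.
Columns [4, 1, 5, 2, 6, 3], r−c [-3, 1, -2, 2, -1, 3], r+c [5, 3, 8, 6, 11, 9] are all distinct, so no two queens attack.

(1,4) (2,1) (3,5) (4,2) (5,6) (6,3)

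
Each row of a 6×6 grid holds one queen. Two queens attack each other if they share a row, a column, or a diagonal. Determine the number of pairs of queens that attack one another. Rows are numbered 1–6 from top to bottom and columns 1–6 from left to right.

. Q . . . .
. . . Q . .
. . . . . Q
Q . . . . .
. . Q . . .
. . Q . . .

Same column: (5,3)–(6,3) (column 3).
Same diagonal: (3,6)–(6,3) (|3−6| = |6−3| = 3); (4,1)–(6,3) (|4−6| = |1−3| = 2).
Total attacking pairs: 3.

3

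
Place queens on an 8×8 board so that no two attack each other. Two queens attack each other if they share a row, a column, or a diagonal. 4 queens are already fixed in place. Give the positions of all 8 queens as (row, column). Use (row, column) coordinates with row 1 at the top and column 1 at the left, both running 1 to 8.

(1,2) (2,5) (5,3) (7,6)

(1,2) (2,5) (3,7) (4,1) (5,3) (6,8) (7,6) (8,4)

Row 3: attacked by (1,2)→{2,4}; (2,5)→{4,5,6}; (5,3)→{1,3,5}; (7,6)→{2,6}. Safe: 7, 8. Place at column 7.
Row 4: attacked by (1,2)→{2,5}; (2,5)→{3,5,7}; (3,7)→{6,7,8}; (5,3)→{2,3,4}; (7,6)→{3,6}. Safe: 1. Place at column 1.
Row 6: attacked by (1,2)→{2,7}; (2,5)→{1,5}; (3,7)→{4,7}; (4,1)→{1,3}; (5,3)→{2,3,4}; (7,6)→{5,6,7}. Safe: 8. Place at column 8.
Row 8: attacked by (1,2)→{2}; (2,5)→{5}; (3,7)→{2,7}; (4,1)→{1,5}; (5,3)→{3,6}; (6,8)→{6,8}; (7,6)→{5,6,7}. Safe: 4. Place at column 4.
Columns [2, 5, 7, 1, 3, 8, 6, 4], r−c [-1, -3, -4, 3, 2, -2, 1, 4], r+c [3, 7, 10, 5, 8, 14, 13, 12] are all distinct, so no two queens attack.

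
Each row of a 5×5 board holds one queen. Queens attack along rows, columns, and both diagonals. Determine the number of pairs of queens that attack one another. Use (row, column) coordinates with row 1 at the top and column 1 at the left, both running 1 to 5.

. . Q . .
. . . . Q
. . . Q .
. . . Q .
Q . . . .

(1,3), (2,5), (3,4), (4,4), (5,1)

Same column: (3,4)–(4,4) (column 4).
Same diagonal: (2,5)–(3,4) (|2−3| = |5−4| = 1).
Total attacking pairs: 2.

2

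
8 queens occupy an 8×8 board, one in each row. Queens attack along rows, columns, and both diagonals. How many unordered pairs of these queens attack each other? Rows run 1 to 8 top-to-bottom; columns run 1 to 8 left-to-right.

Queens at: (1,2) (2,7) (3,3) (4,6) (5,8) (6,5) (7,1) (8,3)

Same column: (3,3)–(8,3) (column 3).
Same diagonal: (6,5)–(8,3) (|6−8| = |5−3| = 2).
Total attacking pairs: 2.

2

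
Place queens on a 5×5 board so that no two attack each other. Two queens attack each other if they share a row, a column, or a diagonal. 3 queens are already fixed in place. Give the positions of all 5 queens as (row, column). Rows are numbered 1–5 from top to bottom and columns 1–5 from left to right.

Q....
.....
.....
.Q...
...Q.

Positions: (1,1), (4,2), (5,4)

Row 2: attacked by (1,1)→{1,2}; (4,2)→{2,4}; (5,4)→{1,4}. Safe: 3, 5. Place at column 3.
Row 3: attacked by (1,1)→{1,3}; (2,3)→{2,3,4}; (4,2)→{1,2,3}; (5,4)→{2,4}. Safe: 5. Place at column 5.
Columns [1, 3, 5, 2, 4], r−c [0, -1, -2, 2, 1], r+c [2, 5, 8, 6, 9] are all distinct, so no two queens attack.

(1,1) (2,3) (3,5) (4,2) (5,4)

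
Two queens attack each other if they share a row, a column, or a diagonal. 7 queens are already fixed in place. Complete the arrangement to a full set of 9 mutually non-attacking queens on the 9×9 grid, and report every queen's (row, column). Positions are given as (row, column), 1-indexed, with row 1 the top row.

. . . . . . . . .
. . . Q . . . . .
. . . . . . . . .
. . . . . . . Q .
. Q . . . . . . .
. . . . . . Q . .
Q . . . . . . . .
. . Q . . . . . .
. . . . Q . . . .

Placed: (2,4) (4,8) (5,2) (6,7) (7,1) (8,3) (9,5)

(1,9) (2,4) (3,6) (4,8) (5,2) (6,7) (7,1) (8,3) (9,5)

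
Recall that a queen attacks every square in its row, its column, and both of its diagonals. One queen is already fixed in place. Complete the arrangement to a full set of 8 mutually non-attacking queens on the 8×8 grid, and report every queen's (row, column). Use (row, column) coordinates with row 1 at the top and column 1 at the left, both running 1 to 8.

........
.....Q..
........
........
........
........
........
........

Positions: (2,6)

Row 1: attacked by (2,6)→{5,6,7}. Safe: 1, 2, 3, 4, 8. Place at column 1.
Row 3: attacked by (1,1)→{1,3}; (2,6)→{5,6,7}. Safe: 2, 4, 8. Place at column 8.
Row 4: attacked by (1,1)→{1,4}; (2,6)→{4,6,8}; (3,8)→{7,8}. Safe: 2, 3, 5. Place at column 3.
Row 5: attacked by (1,1)→{1,5}; (2,6)→{3,6}; (3,8)→{6,8}; (4,3)→{2,3,4}. Safe: 7. Place at column 7.
Row 6: attacked by (1,1)→{1,6}; (2,6)→{2,6}; (3,8)→{5,8}; (4,3)→{1,3,5}; (5,7)→{6,7,8}. Safe: 4. Place at column 4.
Row 7: attacked by (1,1)→{1,7}; (2,6)→{1,6}; (3,8)→{4,8}; (4,3)→{3,6}; (5,7)→{5,7}; (6,4)→{3,4,5}. Safe: 2. Place at column 2.
Row 8: attacked by (1,1)→{1,8}; (2,6)→{6}; (3,8)→{3,8}; (4,3)→{3,7}; (5,7)→{4,7}; (6,4)→{2,4,6}; (7,2)→{1,2,3}. Safe: 5. Place at column 5.
Columns [1, 6, 8, 3, 7, 4, 2, 5], r−c [0, -4, -5, 1, -2, 2, 5, 3], r+c [2, 8, 11, 7, 12, 10, 9, 13] are all distinct, so no two queens attack.

(1,1) (2,6) (3,8) (4,3) (5,7) (6,4) (7,2) (8,5)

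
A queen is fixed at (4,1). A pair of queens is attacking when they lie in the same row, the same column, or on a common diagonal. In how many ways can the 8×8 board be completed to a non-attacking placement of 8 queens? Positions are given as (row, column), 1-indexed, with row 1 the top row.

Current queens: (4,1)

Branch on row 1: col 2 → 2; col 3 → 4; col 5 → 5; col 6 → 4; col 7 → 2; col 8 → 1.
Sum: 2 + 4 + 5 + 4 + 2 + 1 = 18.

18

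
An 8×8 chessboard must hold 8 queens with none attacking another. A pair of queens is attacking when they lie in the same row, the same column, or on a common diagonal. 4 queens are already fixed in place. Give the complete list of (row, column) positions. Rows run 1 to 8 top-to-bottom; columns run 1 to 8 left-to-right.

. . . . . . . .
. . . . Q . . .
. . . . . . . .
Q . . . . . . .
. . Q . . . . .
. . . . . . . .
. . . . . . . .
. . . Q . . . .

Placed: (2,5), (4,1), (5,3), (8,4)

(1,2) (2,5) (3,7) (4,1) (5,3) (6,8) (7,6) (8,4)

Row 1: attacked by (2,5)→{4,5,6}; (4,1)→{1,4}; (5,3)→{3,7}; (8,4)→{4}. Safe: 2, 8. Place at column 2.
Row 3: attacked by (1,2)→{2,4}; (2,5)→{4,5,6}; (4,1)→{1,2}; (5,3)→{1,3,5}; (8,4)→{4}. Safe: 7, 8. Place at column 7.
Row 6: attacked by (1,2)→{2,7}; (2,5)→{1,5}; (3,7)→{4,7}; (4,1)→{1,3}; (5,3)→{2,3,4}; (8,4)→{2,4,6}. Safe: 8. Place at column 8.
Row 7: attacked by (1,2)→{2,8}; (2,5)→{5}; (3,7)→{3,7}; (4,1)→{1,4}; (5,3)→{1,3,5}; (6,8)→{7,8}; (8,4)→{3,4,5}. Safe: 6. Place at column 6.
Columns [2, 5, 7, 1, 3, 8, 6, 4], r−c [-1, -3, -4, 3, 2, -2, 1, 4], r+c [3, 7, 10, 5, 8, 14, 13, 12] are all distinct, so no two queens attack.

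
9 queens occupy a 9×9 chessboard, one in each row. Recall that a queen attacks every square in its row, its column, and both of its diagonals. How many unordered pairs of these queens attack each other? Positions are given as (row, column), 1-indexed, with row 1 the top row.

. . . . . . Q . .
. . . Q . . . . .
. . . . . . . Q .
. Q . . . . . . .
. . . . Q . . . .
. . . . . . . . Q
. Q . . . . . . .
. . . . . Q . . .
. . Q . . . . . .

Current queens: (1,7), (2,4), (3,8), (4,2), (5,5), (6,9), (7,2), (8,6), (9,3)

3

Same column: (4,2)–(7,2) (column 2).
Same diagonal: (2,4)–(4,2) (|2−4| = |4−2| = 2); (4,2)–(8,6) (|4−8| = |2−6| = 4).
Total attacking pairs: 3.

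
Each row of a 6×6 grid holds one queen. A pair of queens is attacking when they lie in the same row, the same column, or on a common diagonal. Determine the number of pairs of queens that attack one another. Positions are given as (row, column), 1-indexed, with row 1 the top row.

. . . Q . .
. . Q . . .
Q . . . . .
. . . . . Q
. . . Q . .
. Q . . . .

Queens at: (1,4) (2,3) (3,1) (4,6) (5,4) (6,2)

2

Same column: (1,4)–(5,4) (column 4).
Same diagonal: (1,4)–(2,3) (|1−2| = |4−3| = 1).
Total attacking pairs: 2.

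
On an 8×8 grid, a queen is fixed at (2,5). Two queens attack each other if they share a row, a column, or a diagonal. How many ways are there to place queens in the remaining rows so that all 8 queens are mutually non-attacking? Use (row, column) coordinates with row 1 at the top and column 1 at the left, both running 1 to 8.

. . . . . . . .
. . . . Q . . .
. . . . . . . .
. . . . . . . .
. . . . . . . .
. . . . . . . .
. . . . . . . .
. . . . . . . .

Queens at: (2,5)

8

Branch on row 1: col 1 → 1; col 2 → 2; col 3 → 4; col 7 → 1; col 8 → 0.
Sum: 1 + 2 + 4 + 1 + 0 = 8.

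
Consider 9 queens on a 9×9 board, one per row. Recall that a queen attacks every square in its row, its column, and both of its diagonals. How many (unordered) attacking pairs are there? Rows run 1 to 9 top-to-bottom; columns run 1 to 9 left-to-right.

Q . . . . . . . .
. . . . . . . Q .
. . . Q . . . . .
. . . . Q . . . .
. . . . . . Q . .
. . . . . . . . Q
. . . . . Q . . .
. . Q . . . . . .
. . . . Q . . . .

Same column: (4,5)–(9,5) (column 5).
Same diagonal: (3,4)–(4,5) (|3−4| = |4−5| = 1).
Total attacking pairs: 2.

2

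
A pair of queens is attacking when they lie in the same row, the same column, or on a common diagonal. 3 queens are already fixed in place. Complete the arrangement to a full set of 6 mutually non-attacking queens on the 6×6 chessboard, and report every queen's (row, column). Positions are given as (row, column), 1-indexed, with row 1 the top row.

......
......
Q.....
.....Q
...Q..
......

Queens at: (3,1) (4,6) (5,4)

Row 1: attacked by (3,1)→{1,3}; (4,6)→{3,6}; (5,4)→{4}. Safe: 2, 5. Place at column 5.
Row 2: attacked by (1,5)→{4,5,6}; (3,1)→{1,2}; (4,6)→{4,6}; (5,4)→{1,4}. Safe: 3. Place at column 3.
Row 6: attacked by (1,5)→{5}; (2,3)→{3}; (3,1)→{1,4}; (4,6)→{4,6}; (5,4)→{3,4,5}. Safe: 2. Place at column 2.
Columns [5, 3, 1, 6, 4, 2], r−c [-4, -1, 2, -2, 1, 4], r+c [6, 5, 4, 10, 9, 8] are all distinct, so no two queens attack.

(1,5) (2,3) (3,1) (4,6) (5,4) (6,2)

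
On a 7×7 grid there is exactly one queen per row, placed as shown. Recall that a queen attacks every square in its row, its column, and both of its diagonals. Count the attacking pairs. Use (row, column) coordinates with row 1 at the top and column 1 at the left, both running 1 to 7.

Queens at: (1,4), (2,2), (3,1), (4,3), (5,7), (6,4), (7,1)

4

Same column: (1,4)–(6,4) (column 4); (3,1)–(7,1) (column 1).
Same diagonal: (2,2)–(3,1) (|2−3| = |2−1| = 1); (3,1)–(6,4) (|3−6| = |1−4| = 3).
Total attacking pairs: 4.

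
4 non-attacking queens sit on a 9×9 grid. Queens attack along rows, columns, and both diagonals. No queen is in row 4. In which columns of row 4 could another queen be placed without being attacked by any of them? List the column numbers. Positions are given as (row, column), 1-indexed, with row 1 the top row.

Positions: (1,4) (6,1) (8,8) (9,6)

columns 2, 5, 9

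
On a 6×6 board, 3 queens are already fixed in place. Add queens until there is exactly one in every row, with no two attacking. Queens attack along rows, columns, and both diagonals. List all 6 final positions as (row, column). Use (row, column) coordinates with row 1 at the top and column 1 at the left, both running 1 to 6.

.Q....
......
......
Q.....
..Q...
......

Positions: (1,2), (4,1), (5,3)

Row 2: attacked by (1,2)→{1,2,3}; (4,1)→{1,3}; (5,3)→{3,6}. Safe: 4, 5. Place at column 4.
Row 3: attacked by (1,2)→{2,4}; (2,4)→{3,4,5}; (4,1)→{1,2}; (5,3)→{1,3,5}. Safe: 6. Place at column 6.
Row 6: attacked by (1,2)→{2}; (2,4)→{4}; (3,6)→{3,6}; (4,1)→{1,3}; (5,3)→{2,3,4}. Safe: 5. Place at column 5.
Columns [2, 4, 6, 1, 3, 5], r−c [-1, -2, -3, 3, 2, 1], r+c [3, 6, 9, 5, 8, 11] are all distinct, so no two queens attack.

(1,2) (2,4) (3,6) (4,1) (5,3) (6,5)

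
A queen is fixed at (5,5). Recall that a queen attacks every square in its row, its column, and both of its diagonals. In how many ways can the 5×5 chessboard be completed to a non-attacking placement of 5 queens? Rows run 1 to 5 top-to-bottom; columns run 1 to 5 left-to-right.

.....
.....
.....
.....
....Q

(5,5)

Branch on row 1: col 2 → 1; col 3 → 1; col 4 → 0.
Sum: 1 + 1 + 0 = 2.

2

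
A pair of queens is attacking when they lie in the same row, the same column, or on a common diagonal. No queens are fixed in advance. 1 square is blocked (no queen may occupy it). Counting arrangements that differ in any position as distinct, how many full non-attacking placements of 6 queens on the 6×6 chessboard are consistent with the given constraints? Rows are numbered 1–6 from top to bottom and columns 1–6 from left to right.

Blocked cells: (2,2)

4

Branch on row 1: col 1 → 0; col 2 → 1; col 3 → 1; col 4 → 1; col 5 → 1; col 6 → 0.
Sum: 0 + 1 + 1 + 1 + 1 + 0 = 4.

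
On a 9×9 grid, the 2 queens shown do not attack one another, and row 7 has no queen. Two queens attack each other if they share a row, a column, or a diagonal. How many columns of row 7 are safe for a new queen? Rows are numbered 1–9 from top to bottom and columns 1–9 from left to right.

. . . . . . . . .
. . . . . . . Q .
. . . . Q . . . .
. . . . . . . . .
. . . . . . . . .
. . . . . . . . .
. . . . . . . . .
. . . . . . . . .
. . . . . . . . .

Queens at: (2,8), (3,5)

(2,8) attacks row 7 at column 8 and diagonals 3.
(3,5) attacks row 7 at column 5 and diagonals 1, 9.
Attacked columns: {1, 3, 5, 8, 9}. Safe: {2, 4, 6, 7}.

4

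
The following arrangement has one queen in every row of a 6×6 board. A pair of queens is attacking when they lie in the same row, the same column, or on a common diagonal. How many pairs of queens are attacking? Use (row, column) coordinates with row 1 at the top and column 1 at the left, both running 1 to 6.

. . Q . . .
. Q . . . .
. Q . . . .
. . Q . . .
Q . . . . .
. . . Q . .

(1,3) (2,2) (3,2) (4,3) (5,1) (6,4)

Same column: (1,3)–(4,3) (column 3); (2,2)–(3,2) (column 2).
Same diagonal: (1,3)–(2,2) (|1−2| = |3−2| = 1); (3,2)–(4,3) (|3−4| = |2−3| = 1).
Total attacking pairs: 4.

4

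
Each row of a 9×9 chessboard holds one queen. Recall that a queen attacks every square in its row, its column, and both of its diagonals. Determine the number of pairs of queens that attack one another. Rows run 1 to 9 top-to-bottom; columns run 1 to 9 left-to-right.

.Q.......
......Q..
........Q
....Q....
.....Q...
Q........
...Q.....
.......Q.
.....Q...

Same column: (5,6)–(9,6) (column 6).
Same diagonal: (1,2)–(4,5) (|1−4| = |2−5| = 3); (1,2)–(5,6) (|1−5| = |2−6| = 4); (2,7)–(4,5) (|2−4| = |7−5| = 2); (4,5)–(5,6) (|4−5| = |5−6| = 1); (5,6)–(7,4) (|5−7| = |6−4| = 2); (7,4)–(9,6) (|7−9| = |4−6| = 2).
Total attacking pairs: 7.

7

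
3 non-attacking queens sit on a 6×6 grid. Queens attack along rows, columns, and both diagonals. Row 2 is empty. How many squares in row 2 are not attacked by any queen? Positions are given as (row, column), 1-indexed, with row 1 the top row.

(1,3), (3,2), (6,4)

2

(1,3) attacks row 2 at column 3 and diagonals 2, 4.
(3,2) attacks row 2 at column 2 and diagonals 1, 3.
(6,4) attacks row 2 at column 4.
Attacked columns: {1, 2, 3, 4}. Safe: {5, 6}.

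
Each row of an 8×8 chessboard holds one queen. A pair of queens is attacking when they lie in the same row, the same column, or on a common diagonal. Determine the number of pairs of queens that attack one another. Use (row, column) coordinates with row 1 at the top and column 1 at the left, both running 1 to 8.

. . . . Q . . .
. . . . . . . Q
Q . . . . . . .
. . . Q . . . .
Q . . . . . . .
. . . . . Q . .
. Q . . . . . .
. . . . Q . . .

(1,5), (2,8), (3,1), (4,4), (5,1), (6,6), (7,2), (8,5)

4

Same column: (1,5)–(8,5) (column 5); (3,1)–(5,1) (column 1).
Same diagonal: (1,5)–(5,1) (|1−5| = |5−1| = 4); (4,4)–(6,6) (|4−6| = |4−6| = 2).
Total attacking pairs: 4.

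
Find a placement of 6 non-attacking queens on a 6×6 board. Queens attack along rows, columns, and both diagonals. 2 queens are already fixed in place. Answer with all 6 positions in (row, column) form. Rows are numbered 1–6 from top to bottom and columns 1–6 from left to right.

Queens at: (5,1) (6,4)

(1,3) (2,6) (3,2) (4,5) (5,1) (6,4)

Row 1: attacked by (5,1)→{1,5}; (6,4)→{4}. Safe: 2, 3, 6. Place at column 3.
Row 2: attacked by (1,3)→{2,3,4}; (5,1)→{1,4}; (6,4)→{4}. Safe: 5, 6. Place at column 6.
Row 3: attacked by (1,3)→{1,3,5}; (2,6)→{5,6}; (5,1)→{1,3}; (6,4)→{1,4}. Safe: 2. Place at column 2.
Row 4: attacked by (1,3)→{3,6}; (2,6)→{4,6}; (3,2)→{1,2,3}; (5,1)→{1,2}; (6,4)→{2,4,6}. Safe: 5. Place at column 5.
Columns [3, 6, 2, 5, 1, 4], r−c [-2, -4, 1, -1, 4, 2], r+c [4, 8, 5, 9, 6, 10] are all distinct, so no two queens attack.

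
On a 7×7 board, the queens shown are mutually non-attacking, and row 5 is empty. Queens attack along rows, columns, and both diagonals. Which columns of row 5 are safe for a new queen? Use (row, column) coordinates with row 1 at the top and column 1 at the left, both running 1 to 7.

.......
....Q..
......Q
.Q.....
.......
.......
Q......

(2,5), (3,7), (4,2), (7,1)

(2,5) attacks row 5 at column 5 and diagonals 2.
(3,7) attacks row 5 at column 7 and diagonals 5.
(4,2) attacks row 5 at column 2 and diagonals 1, 3.
(7,1) attacks row 5 at column 1 and diagonals 3.
Attacked columns: {1, 2, 3, 5, 7}. Safe: {4, 6}.

columns 4, 6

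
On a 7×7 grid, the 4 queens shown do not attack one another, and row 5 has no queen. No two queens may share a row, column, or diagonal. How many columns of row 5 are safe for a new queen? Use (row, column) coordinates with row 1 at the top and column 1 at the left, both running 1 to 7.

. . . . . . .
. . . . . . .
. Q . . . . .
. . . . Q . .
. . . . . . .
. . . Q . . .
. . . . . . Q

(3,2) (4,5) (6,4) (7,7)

1

(3,2) attacks row 5 at column 2 and diagonals 4.
(4,5) attacks row 5 at column 5 and diagonals 4, 6.
(6,4) attacks row 5 at column 4 and diagonals 3, 5.
(7,7) attacks row 5 at column 7 and diagonals 5.
Attacked columns: {2, 3, 4, 5, 6, 7}. Safe: {1}.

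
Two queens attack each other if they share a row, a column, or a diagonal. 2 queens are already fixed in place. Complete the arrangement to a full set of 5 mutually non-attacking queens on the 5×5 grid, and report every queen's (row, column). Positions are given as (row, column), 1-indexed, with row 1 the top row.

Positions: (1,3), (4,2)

Row 2: attacked by (1,3)→{2,3,4}; (4,2)→{2,4}. Safe: 1, 5. Place at column 1.
Row 3: attacked by (1,3)→{1,3,5}; (2,1)→{1,2}; (4,2)→{1,2,3}. Safe: 4. Place at column 4.
Row 5: attacked by (1,3)→{3}; (2,1)→{1,4}; (3,4)→{2,4}; (4,2)→{1,2,3}. Safe: 5. Place at column 5.
Columns [3, 1, 4, 2, 5], r−c [-2, 1, -1, 2, 0], r+c [4, 3, 7, 6, 10] are all distinct, so no two queens attack.

(1,3) (2,1) (3,4) (4,2) (5,5)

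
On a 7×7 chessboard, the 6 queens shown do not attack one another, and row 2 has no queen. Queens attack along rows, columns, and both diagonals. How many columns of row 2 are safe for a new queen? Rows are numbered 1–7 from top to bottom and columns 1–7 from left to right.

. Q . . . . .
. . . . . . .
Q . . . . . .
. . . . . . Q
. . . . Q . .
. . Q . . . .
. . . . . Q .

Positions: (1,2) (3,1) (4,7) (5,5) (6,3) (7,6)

(1,2) attacks row 2 at column 2 and diagonals 1, 3.
(3,1) attacks row 2 at column 1 and diagonals 2.
(4,7) attacks row 2 at column 7 and diagonals 5.
(5,5) attacks row 2 at column 5 and diagonals 2.
(6,3) attacks row 2 at column 3 and diagonals 7.
(7,6) attacks row 2 at column 6 and diagonals 1.
Attacked columns: {1, 2, 3, 5, 6, 7}. Safe: {4}.

1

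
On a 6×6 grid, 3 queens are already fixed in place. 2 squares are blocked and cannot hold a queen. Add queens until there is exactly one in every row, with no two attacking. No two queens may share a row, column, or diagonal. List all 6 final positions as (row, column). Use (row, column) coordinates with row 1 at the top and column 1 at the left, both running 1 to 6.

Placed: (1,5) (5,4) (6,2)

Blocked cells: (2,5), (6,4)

Row 2: attacked by (1,5)→{4,5,6}; (5,4)→{1,4}; (6,2)→{2,6}. Blocked: 5. Safe: 3. Place at column 3.
Row 3: attacked by (1,5)→{3,5}; (2,3)→{2,3,4}; (5,4)→{2,4,6}; (6,2)→{2,5}. Safe: 1. Place at column 1.
Row 4: attacked by (1,5)→{2,5}; (2,3)→{1,3,5}; (3,1)→{1,2}; (5,4)→{3,4,5}; (6,2)→{2,4}. Safe: 6. Place at column 6.
Columns [5, 3, 1, 6, 4, 2], r−c [-4, -1, 2, -2, 1, 4], r+c [6, 5, 4, 10, 9, 8] are all distinct, so no two queens attack.

(1,5) (2,3) (3,1) (4,6) (5,4) (6,2)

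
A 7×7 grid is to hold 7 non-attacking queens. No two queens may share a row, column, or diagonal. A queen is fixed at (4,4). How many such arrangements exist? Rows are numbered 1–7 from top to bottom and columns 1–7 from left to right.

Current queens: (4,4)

Branch on row 1: col 2 → 2; col 3 → 2; col 5 → 2; col 6 → 2.
Sum: 2 + 2 + 2 + 2 = 8.

8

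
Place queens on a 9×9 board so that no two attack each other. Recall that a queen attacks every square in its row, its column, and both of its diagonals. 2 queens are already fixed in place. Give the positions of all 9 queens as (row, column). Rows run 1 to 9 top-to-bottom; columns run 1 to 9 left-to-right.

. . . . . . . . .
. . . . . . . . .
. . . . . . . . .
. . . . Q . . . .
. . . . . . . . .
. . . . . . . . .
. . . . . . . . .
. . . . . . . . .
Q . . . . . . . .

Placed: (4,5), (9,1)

(1,7) (2,9) (3,3) (4,5) (5,2) (6,8) (7,6) (8,4) (9,1)

Row 1: attacked by (4,5)→{2,5,8}; (9,1)→{1,9}. Safe: 3, 4, 6, 7. Place at column 7.
Row 2: attacked by (1,7)→{6,7,8}; (4,5)→{3,5,7}; (9,1)→{1,8}. Safe: 2, 4, 9. Place at column 9.
Row 3: attacked by (1,7)→{5,7,9}; (2,9)→{8,9}; (4,5)→{4,5,6}; (9,1)→{1,7}. Safe: 2, 3. Place at column 3.
Row 5: attacked by (1,7)→{3,7}; (2,9)→{6,9}; (3,3)→{1,3,5}; (4,5)→{4,5,6}; (9,1)→{1,5}. Safe: 2, 8. Place at column 2.
Row 6: attacked by (1,7)→{2,7}; (2,9)→{5,9}; (3,3)→{3,6}; (4,5)→{3,5,7}; (5,2)→{1,2,3}; (9,1)→{1,4}. Safe: 8. Place at column 8.
Row 7: attacked by (1,7)→{1,7}; (2,9)→{4,9}; (3,3)→{3,7}; (4,5)→{2,5,8}; (5,2)→{2,4}; (6,8)→{7,8,9}; (9,1)→{1,3}. Safe: 6. Place at column 6.
Row 8: attacked by (1,7)→{7}; (2,9)→{3,9}; (3,3)→{3,8}; (4,5)→{1,5,9}; (5,2)→{2,5}; (6,8)→{6,8}; (7,6)→{5,6,7}; (9,1)→{1,2}. Safe: 4. Place at column 4.
Columns [7, 9, 3, 5, 2, 8, 6, 4, 1], r−c [-6, -7, 0, -1, 3, -2, 1, 4, 8], r+c [8, 11, 6, 9, 7, 14, 13, 12, 10] are all distinct, so no two queens attack.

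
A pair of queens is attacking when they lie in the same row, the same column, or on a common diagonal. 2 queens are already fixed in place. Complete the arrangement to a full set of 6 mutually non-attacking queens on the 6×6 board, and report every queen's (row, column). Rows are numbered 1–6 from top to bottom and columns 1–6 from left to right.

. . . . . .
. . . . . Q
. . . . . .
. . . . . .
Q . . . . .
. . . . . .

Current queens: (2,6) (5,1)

(1,3) (2,6) (3,2) (4,5) (5,1) (6,4)

Row 1: attacked by (2,6)→{5,6}; (5,1)→{1,5}. Safe: 2, 3, 4. Place at column 3.
Row 3: attacked by (1,3)→{1,3,5}; (2,6)→{5,6}; (5,1)→{1,3}. Safe: 2, 4. Place at column 2.
Row 4: attacked by (1,3)→{3,6}; (2,6)→{4,6}; (3,2)→{1,2,3}; (5,1)→{1,2}. Safe: 5. Place at column 5.
Row 6: attacked by (1,3)→{3}; (2,6)→{2,6}; (3,2)→{2,5}; (4,5)→{3,5}; (5,1)→{1,2}. Safe: 4. Place at column 4.
Columns [3, 6, 2, 5, 1, 4], r−c [-2, -4, 1, -1, 4, 2], r+c [4, 8, 5, 9, 6, 10] are all distinct, so no two queens attack.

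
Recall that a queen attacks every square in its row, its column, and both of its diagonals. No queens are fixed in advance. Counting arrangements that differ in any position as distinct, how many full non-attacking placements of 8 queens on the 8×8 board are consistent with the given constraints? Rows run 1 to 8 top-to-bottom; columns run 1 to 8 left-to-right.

92

Branch on row 1: col 1 → 4; col 2 → 8; col 3 → 16; col 4 → 18; col 5 → 18; col 6 → 16; col 7 → 8; col 8 → 4.
Sum: 4 + 8 + 16 + 18 + 18 + 16 + 8 + 4 = 92.
(This is the classic 8-queens count.)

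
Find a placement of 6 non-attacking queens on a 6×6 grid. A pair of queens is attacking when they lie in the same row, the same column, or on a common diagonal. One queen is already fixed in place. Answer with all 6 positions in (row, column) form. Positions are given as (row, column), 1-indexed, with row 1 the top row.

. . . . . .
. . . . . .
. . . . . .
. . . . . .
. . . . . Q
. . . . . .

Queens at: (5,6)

Row 1: attacked by (5,6)→{2,6}. Safe: 1, 3, 4, 5. Place at column 4.
Row 2: attacked by (1,4)→{3,4,5}; (5,6)→{3,6}. Safe: 1, 2. Place at column 1.
Row 3: attacked by (1,4)→{2,4,6}; (2,1)→{1,2}; (5,6)→{4,6}. Safe: 3, 5. Place at column 5.
Row 4: attacked by (1,4)→{1,4}; (2,1)→{1,3}; (3,5)→{4,5,6}; (5,6)→{5,6}. Safe: 2. Place at column 2.
Row 6: attacked by (1,4)→{4}; (2,1)→{1,5}; (3,5)→{2,5}; (4,2)→{2,4}; (5,6)→{5,6}. Safe: 3. Place at column 3.
Columns [4, 1, 5, 2, 6, 3], r−c [-3, 1, -2, 2, -1, 3], r+c [5, 3, 8, 6, 11, 9] are all distinct, so no two queens attack.

(1,4) (2,1) (3,5) (4,2) (5,6) (6,3)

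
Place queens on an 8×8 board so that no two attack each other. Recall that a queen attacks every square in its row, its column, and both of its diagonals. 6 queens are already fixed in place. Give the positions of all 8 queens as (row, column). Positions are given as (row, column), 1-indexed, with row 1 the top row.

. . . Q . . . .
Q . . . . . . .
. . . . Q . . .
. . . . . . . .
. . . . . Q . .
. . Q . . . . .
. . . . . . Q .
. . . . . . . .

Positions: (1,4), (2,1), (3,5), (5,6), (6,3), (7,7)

Row 4: attacked by (1,4)→{1,4,7}; (2,1)→{1,3}; (3,5)→{4,5,6}; (5,6)→{5,6,7}; (6,3)→{1,3,5}; (7,7)→{4,7}. Safe: 2, 8. Place at column 8.
Row 8: attacked by (1,4)→{4}; (2,1)→{1,7}; (3,5)→{5}; (4,8)→{4,8}; (5,6)→{3,6}; (6,3)→{1,3,5}; (7,7)→{6,7,8}. Safe: 2. Place at column 2.
Columns [4, 1, 5, 8, 6, 3, 7, 2], r−c [-3, 1, -2, -4, -1, 3, 0, 6], r+c [5, 3, 8, 12, 11, 9, 14, 10] are all distinct, so no two queens attack.

(1,4) (2,1) (3,5) (4,8) (5,6) (6,3) (7,7) (8,2)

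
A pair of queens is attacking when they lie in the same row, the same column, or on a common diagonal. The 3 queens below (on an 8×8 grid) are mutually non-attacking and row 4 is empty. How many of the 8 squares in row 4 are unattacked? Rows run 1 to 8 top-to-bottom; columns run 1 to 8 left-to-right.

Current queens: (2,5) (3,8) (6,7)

(2,5) attacks row 4 at column 5 and diagonals 3, 7.
(3,8) attacks row 4 at column 8 and diagonals 7.
(6,7) attacks row 4 at column 7 and diagonals 5.
Attacked columns: {3, 5, 7, 8}. Safe: {1, 2, 4, 6}.

4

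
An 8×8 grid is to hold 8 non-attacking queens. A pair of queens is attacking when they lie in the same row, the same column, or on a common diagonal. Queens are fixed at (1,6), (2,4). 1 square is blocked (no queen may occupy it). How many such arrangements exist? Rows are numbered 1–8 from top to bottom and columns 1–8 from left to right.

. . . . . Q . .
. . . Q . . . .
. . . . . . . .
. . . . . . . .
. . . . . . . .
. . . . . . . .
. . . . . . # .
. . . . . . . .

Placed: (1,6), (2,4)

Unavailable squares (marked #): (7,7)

3

Branch on row 3: col 1 → 0; col 2 → 1; col 7 → 2.
Sum: 0 + 1 + 2 = 3.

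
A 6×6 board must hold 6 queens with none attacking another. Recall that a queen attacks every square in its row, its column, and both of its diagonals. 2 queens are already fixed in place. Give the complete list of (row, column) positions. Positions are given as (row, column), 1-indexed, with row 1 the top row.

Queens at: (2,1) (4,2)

(1,4) (2,1) (3,5) (4,2) (5,6) (6,3)

Row 1: attacked by (2,1)→{1,2}; (4,2)→{2,5}. Safe: 3, 4, 6. Place at column 4.
Row 3: attacked by (1,4)→{2,4,6}; (2,1)→{1,2}; (4,2)→{1,2,3}. Safe: 5. Place at column 5.
Row 5: attacked by (1,4)→{4}; (2,1)→{1,4}; (3,5)→{3,5}; (4,2)→{1,2,3}. Safe: 6. Place at column 6.
Row 6: attacked by (1,4)→{4}; (2,1)→{1,5}; (3,5)→{2,5}; (4,2)→{2,4}; (5,6)→{5,6}. Safe: 3. Place at column 3.
Columns [4, 1, 5, 2, 6, 3], r−c [-3, 1, -2, 2, -1, 3], r+c [5, 3, 8, 6, 11, 9] are all distinct, so no two queens attack.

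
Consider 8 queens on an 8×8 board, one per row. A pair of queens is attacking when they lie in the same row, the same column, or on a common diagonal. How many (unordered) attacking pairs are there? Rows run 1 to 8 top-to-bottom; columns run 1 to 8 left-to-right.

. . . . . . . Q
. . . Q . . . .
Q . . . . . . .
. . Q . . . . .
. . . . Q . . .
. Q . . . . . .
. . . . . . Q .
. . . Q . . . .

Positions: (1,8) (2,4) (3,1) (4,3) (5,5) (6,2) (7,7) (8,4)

3

Same column: (2,4)–(8,4) (column 4).
Same diagonal: (5,5)–(7,7) (|5−7| = |5−7| = 2); (6,2)–(8,4) (|6−8| = |2−4| = 2).
Total attacking pairs: 3.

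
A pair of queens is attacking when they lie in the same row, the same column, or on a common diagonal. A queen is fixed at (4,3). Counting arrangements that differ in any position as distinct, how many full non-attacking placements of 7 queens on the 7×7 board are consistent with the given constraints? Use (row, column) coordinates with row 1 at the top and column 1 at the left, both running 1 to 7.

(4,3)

4

Branch on row 1: col 1 → 1; col 2 → 1; col 4 → 1; col 5 → 1; col 7 → 0.
Sum: 1 + 1 + 1 + 1 + 0 = 4.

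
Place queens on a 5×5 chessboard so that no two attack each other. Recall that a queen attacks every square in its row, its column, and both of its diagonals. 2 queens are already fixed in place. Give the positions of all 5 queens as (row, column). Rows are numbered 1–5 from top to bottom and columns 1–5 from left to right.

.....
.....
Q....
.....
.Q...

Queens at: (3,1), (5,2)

Row 1: attacked by (3,1)→{1,3}; (5,2)→{2}. Safe: 4, 5. Place at column 5.
Row 2: attacked by (1,5)→{4,5}; (3,1)→{1,2}; (5,2)→{2,5}. Safe: 3. Place at column 3.
Row 4: attacked by (1,5)→{2,5}; (2,3)→{1,3,5}; (3,1)→{1,2}; (5,2)→{1,2,3}. Safe: 4. Place at column 4.
Columns [5, 3, 1, 4, 2], r−c [-4, -1, 2, 0, 3], r+c [6, 5, 4, 8, 7] are all distinct, so no two queens attack.

(1,5) (2,3) (3,1) (4,4) (5,2)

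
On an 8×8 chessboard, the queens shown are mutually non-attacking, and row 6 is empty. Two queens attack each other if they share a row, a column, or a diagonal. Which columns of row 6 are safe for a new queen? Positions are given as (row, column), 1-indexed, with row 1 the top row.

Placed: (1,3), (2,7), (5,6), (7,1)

columns 4

(1,3) attacks row 6 at column 3 and diagonals 8.
(2,7) attacks row 6 at column 7 and diagonals 3.
(5,6) attacks row 6 at column 6 and diagonals 5, 7.
(7,1) attacks row 6 at column 1 and diagonals 2.
Attacked columns: {1, 2, 3, 5, 6, 7, 8}. Safe: {4}.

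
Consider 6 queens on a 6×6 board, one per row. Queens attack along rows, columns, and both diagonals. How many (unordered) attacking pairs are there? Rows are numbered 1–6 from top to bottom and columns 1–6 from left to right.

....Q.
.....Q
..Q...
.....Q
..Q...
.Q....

7

Same column: (2,6)–(4,6) (column 6); (3,3)–(5,3) (column 3).
Same diagonal: (1,5)–(2,6) (|1−2| = |5−6| = 1); (1,5)–(3,3) (|1−3| = |5−3| = 2); (2,6)–(5,3) (|2−5| = |6−3| = 3); (2,6)–(6,2) (|2−6| = |6−2| = 4); (5,3)–(6,2) (|5−6| = |3−2| = 1).
Total attacking pairs: 7.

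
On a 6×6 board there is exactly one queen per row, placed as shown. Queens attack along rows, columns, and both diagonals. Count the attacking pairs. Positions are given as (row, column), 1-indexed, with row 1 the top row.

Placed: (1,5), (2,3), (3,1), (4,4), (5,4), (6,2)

2

Same column: (4,4)–(5,4) (column 4).
Same diagonal: (4,4)–(6,2) (|4−6| = |4−2| = 2).
Total attacking pairs: 2.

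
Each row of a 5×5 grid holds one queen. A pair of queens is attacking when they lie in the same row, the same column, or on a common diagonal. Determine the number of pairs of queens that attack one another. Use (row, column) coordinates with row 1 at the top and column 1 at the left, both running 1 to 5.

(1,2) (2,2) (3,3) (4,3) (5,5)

Same column: (1,2)–(2,2) (column 2); (3,3)–(4,3) (column 3).
Same diagonal: (2,2)–(3,3) (|2−3| = |2−3| = 1); (2,2)–(5,5) (|2−5| = |2−5| = 3); (3,3)–(5,5) (|3−5| = |3−5| = 2).
Total attacking pairs: 5.

5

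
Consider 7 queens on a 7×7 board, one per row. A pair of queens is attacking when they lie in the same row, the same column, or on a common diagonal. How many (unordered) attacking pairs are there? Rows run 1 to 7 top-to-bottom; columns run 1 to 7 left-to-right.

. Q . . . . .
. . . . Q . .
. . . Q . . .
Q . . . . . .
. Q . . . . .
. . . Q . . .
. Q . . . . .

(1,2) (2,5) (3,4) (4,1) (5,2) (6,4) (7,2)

Same column: (1,2)–(5,2) (column 2); (1,2)–(7,2) (column 2); (3,4)–(6,4) (column 4); (5,2)–(7,2) (column 2).
Same diagonal: (1,2)–(3,4) (|1−3| = |2−4| = 2); (2,5)–(3,4) (|2−3| = |5−4| = 1); (2,5)–(5,2) (|2−5| = |5−2| = 3); (3,4)–(5,2) (|3−5| = |4−2| = 2); (4,1)–(5,2) (|4−5| = |1−2| = 1).
Total attacking pairs: 9.

9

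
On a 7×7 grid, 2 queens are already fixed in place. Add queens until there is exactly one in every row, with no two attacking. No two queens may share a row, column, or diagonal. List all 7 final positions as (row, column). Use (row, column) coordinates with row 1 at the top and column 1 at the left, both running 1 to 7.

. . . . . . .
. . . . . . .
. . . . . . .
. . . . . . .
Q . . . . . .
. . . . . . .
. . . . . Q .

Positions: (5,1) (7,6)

Row 1: attacked by (5,1)→{1,5}; (7,6)→{6}. Safe: 2, 3, 4, 7. Place at column 2.
Row 2: attacked by (1,2)→{1,2,3}; (5,1)→{1,4}; (7,6)→{1,6}. Safe: 5, 7. Place at column 5.
Row 3: attacked by (1,2)→{2,4}; (2,5)→{4,5,6}; (5,1)→{1,3}; (7,6)→{2,6}. Safe: 7. Place at column 7.
Row 4: attacked by (1,2)→{2,5}; (2,5)→{3,5,7}; (3,7)→{6,7}; (5,1)→{1,2}; (7,6)→{3,6}. Safe: 4. Place at column 4.
Row 6: attacked by (1,2)→{2,7}; (2,5)→{1,5}; (3,7)→{4,7}; (4,4)→{2,4,6}; (5,1)→{1,2}; (7,6)→{5,6,7}. Safe: 3. Place at column 3.
Columns [2, 5, 7, 4, 1, 3, 6], r−c [-1, -3, -4, 0, 4, 3, 1], r+c [3, 7, 10, 8, 6, 9, 13] are all distinct, so no two queens attack.

(1,2) (2,5) (3,7) (4,4) (5,1) (6,3) (7,6)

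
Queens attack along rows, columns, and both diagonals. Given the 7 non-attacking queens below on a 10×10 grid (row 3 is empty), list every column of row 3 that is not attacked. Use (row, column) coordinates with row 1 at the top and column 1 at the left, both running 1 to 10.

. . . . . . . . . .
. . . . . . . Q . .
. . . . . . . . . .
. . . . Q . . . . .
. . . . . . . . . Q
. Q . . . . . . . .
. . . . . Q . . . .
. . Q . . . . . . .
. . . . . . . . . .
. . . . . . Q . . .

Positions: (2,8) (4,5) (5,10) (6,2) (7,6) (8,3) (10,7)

(2,8) attacks row 3 at column 8 and diagonals 7, 9.
(4,5) attacks row 3 at column 5 and diagonals 4, 6.
(5,10) attacks row 3 at column 10 and diagonals 8.
(6,2) attacks row 3 at column 2 and diagonals 5.
(7,6) attacks row 3 at column 6 and diagonals 2, 10.
(8,3) attacks row 3 at column 3 and diagonals 8.
(10,7) attacks row 3 at column 7.
Attacked columns: {2, 3, 4, 5, 6, 7, 8, 9, 10}. Safe: {1}.

columns 1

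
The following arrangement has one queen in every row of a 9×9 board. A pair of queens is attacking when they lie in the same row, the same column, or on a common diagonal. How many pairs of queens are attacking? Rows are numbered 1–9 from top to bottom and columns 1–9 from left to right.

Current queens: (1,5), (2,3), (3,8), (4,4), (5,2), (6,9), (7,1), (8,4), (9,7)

2

Same column: (4,4)–(8,4) (column 4).
Same diagonal: (4,4)–(7,1) (|4−7| = |4−1| = 3).
Total attacking pairs: 2.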